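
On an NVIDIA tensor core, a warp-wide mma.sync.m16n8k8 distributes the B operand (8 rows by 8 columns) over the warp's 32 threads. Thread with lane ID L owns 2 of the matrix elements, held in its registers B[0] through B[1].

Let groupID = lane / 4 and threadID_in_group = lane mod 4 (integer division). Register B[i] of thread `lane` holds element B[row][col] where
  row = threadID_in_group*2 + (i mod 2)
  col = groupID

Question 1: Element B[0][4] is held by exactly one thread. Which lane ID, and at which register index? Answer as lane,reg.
c: 4->gid=4  r: 0->tid=0,i&1=0
L=4*4+0=16  i=0=0

16,0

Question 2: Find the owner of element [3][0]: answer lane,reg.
c=0->g=0  r=3->t=1,b0=1
L=0*4+1=1  i=1=1

1,1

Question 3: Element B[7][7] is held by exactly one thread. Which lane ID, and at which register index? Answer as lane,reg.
31,1

c=7->g=7  r=7->t=3,b0=1
L=7*4+3=31  i=1=1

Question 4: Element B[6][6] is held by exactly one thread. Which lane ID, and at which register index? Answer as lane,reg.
c=6->g=6  r=6->t=3,b0=0
L=6*4+3=27  i=0=0

27,0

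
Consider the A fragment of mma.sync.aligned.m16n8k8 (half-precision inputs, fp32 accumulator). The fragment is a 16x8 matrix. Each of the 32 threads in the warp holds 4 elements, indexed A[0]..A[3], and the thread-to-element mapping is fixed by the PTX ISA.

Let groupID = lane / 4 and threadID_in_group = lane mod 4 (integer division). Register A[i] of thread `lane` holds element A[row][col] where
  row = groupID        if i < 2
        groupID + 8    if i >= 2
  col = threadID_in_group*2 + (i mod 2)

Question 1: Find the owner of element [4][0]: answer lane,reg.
r=4⇒gr=4,Rb=0  c=0⇒th=0,odd=0
L=4*4+0=16  i=0*2+0=0

16,0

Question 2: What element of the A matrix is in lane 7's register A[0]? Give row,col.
L=7->g=7>>2=1, t=7&3=3
[0]->row 1+0=1  col 3·2+0=6

1,6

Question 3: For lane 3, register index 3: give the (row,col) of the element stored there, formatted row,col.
8,7

3: g=0,t=3
[3] (0+8,3*2+1) = (8,7)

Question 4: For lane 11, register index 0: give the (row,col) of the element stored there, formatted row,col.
2,6

L=11⇒gr=11>>2=2, th=11&3=3
[0]⇒row 2+0=2  col 3·2+0=6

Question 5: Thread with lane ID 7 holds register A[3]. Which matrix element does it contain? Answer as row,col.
9,7

lane 7=>7/4=1, 7 mod 4=3
i=3  r:1+8=>9  c:2·3+1=>7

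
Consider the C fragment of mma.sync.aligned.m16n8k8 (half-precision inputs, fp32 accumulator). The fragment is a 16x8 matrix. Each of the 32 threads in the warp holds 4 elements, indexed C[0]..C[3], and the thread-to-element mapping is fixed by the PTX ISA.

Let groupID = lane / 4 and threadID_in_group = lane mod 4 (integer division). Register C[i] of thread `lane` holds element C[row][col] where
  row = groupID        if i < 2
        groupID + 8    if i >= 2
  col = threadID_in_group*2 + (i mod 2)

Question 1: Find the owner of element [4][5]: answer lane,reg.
r=4⇒gr=4,Rb=0  c=5⇒th=2,odd=1
L=4*4+2=18  i=0*2+1=1

18,1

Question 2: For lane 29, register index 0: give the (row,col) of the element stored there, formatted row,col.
7,2

29: g=7,t=1
[0] (7+0,1*2+0) = (7,2)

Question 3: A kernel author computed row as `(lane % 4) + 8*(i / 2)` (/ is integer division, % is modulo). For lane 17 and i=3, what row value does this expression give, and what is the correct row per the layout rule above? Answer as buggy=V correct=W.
buggy=9 correct=12

`(lane % 4) + 8*(i / 2)`[17,3]⇒9
lane 17⇒17/4=4, 17 mod 4=1
i=3  r:4+8⇒12  c:2·1+1⇒3
row: 9 vs 12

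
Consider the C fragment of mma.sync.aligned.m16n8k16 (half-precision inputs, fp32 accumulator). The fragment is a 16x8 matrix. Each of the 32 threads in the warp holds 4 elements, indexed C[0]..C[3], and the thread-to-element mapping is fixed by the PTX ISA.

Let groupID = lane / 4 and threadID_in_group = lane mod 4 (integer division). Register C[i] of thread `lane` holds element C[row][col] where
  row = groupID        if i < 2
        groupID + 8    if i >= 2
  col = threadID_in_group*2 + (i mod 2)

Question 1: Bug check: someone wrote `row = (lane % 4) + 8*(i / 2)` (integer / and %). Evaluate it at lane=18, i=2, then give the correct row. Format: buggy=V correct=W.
`(lane % 4) + 8*(i / 2)`[18,2]→10
lane 18→18/4=4, 18 mod 4=2
i=2  r:4+8→12  c:2·2+0→4
row: 10 vs 12

buggy=10 correct=12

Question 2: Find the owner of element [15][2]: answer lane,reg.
r=15→G=7,rhi=1  c=2→T=1,p=0
L=7*4+1=29  i=1*2+0=2

29,2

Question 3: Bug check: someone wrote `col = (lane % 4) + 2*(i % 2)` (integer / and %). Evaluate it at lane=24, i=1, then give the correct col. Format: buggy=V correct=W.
`(lane % 4) + 2*(i % 2)`[24,1]->2
L=24->gid=24>>2=6, tid=24&3=0
[1]->row 6+0=6  col 0·2+1=1
col: 2 vs 1

buggy=2 correct=1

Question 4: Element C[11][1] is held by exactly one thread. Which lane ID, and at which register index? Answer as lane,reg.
12,3

r=11->g=3,rb=1  c=1->t=0,b0=1
L=3*4+0=12  i=1*2+1=3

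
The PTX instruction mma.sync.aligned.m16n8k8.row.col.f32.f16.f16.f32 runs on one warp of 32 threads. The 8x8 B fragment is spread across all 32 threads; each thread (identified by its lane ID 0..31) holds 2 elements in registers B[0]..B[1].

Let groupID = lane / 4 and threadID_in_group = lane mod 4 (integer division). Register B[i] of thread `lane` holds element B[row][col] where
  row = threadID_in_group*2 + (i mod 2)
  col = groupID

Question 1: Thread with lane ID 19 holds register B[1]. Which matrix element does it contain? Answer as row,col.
7,4

lane 19: grp=4 (19/4), tig=3 (19%4)
i=1: r=3*2+1=7, c=grp=4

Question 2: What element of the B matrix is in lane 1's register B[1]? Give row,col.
3,0

1: G=0,T=1
[1] (1*2+1,0) = (3,0)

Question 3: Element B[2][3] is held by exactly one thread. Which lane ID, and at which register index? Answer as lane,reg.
13,0

c:3=>grp=3  r:2=>tig=1,lo=0
L=3*4+1=13  i=0=0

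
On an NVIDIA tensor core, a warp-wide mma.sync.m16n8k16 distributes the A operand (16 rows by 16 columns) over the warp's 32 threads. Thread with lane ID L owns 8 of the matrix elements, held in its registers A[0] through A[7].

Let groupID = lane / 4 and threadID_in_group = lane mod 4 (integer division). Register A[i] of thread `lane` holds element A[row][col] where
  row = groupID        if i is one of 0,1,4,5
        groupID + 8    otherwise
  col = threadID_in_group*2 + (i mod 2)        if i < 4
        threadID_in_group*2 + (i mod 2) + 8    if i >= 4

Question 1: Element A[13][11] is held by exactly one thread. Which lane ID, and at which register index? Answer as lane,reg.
r=13⇒gr=5,Rb=1  c=11⇒Cb=1,th=1,odd=1
L=5*4+1=21  i=1*4+1*2+1=7

21,7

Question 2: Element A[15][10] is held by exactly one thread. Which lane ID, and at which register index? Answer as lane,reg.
r=15⇒gr=7,Rb=1  c=10⇒Cb=1,th=1,odd=0
L=7*4+1=29  i=1*4+1*2+0=6

29,6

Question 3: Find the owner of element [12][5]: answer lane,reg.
18,3

r=12->g=4,rb=1  c=5->cb=0,t=2,b0=1
L=4*4+2=18  i=0*4+1*2+1=3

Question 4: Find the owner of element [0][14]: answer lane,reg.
3,4

r=0⇒gr=0,Rb=0  c=14⇒Cb=1,th=3,odd=0
L=0*4+3=3  i=1*4+0*2+0=4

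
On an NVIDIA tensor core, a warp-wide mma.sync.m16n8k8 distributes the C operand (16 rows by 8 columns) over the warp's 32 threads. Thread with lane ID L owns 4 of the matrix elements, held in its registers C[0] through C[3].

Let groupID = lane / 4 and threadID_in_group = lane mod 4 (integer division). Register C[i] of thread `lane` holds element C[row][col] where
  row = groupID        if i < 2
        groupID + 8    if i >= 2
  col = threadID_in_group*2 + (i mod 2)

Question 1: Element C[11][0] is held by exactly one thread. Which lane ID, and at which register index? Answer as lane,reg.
12,2

r:11=>grp=3,rB=1  c:0=>tig=0,lo=0
L=3*4+0=12  i=1*2+0=2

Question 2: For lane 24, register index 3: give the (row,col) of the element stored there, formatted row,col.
lane 24: gid=6 (24/4), tid=0 (24%4)
i=3: r=6+8=14, c=0*2+1=1

14,1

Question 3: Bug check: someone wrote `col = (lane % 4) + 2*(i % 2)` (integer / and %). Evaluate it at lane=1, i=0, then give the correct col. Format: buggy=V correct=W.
buggy=1 correct=2

`(lane % 4) + 2*(i % 2)`[1,0]→1
L=1→G=1>>2=0, T=1&3=1
[0]→row 0+0=0  col 1·2+0=2
col: 1 vs 2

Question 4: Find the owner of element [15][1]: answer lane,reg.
r:15=>grp=7,rB=1  c:1=>tig=0,lo=1
L=7*4+0=28  i=1*2+1=3

28,3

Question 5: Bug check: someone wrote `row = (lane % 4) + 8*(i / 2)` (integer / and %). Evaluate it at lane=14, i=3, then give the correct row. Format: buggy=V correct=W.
`(lane % 4) + 8*(i / 2)`[14,3]⇒10
lane 14: gr=3 (14/4), th=2 (14%4)
i=3: r=3+8=11, c=2*2+1=5
row: 10 vs 11

buggy=10 correct=11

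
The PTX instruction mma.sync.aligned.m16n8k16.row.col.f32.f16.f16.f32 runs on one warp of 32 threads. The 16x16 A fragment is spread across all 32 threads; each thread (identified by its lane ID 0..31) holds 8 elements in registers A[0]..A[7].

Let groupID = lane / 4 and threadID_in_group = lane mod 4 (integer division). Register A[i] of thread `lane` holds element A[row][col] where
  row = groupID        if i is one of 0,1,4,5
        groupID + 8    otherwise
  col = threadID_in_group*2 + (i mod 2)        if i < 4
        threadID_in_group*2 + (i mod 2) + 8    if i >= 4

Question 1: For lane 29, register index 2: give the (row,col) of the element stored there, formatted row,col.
15,2

29: G=7,T=1
[2] (7+8,1*2+0+0) = (15,2)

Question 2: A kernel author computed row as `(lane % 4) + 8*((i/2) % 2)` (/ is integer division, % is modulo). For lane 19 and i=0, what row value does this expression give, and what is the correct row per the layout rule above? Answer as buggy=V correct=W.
buggy=3 correct=4

`(lane % 4) + 8*((i/2) % 2)`[19,0]=>3
lane 19: grp=4 (19/4), tig=3 (19%4)
i=0: r=4+0=4, c=3*2+0+0=6
row: 3 vs 4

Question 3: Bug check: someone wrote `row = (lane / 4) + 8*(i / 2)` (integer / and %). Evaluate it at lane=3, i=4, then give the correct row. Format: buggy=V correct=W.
buggy=16 correct=0

`(lane / 4) + 8*(i / 2)`[3,4]⇒16
L=3⇒gr=3>>2=0, th=3&3=3
[4]⇒row 0+0=0  col 3·2+0+8=14
row: 16 vs 0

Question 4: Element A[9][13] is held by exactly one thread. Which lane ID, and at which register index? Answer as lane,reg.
r=9⇒gr=1,Rb=1  c=13⇒Cb=1,th=2,odd=1
L=1*4+2=6  i=1*4+1*2+1=7

6,7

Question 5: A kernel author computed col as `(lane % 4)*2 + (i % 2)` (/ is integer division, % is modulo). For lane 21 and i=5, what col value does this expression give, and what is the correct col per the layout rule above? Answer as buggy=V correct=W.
`(lane % 4)*2 + (i % 2)`[21,5]->3
lane 21->21/4=5, 21 mod 4=1
i=5  r:5+0->5  c:2·1+1+8->11
col: 3 vs 11

buggy=3 correct=11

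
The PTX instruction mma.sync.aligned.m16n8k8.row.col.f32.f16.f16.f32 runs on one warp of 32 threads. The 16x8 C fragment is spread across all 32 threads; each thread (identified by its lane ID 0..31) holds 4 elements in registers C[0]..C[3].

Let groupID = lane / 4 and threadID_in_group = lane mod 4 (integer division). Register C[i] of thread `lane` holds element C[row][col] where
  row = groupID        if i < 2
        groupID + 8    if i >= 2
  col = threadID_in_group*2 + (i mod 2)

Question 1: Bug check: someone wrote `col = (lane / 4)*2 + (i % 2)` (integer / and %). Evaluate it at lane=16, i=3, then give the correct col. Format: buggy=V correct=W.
buggy=9 correct=1

`(lane / 4)*2 + (i % 2)`[16,3]->9
L=16->g=16>>2=4, t=16&3=0
[3]->row 4+8=12  col 0·2+1=1
col: 9 vs 1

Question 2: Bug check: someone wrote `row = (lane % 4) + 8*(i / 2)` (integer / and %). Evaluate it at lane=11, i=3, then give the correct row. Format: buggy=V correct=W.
`(lane % 4) + 8*(i / 2)`[11,3]=>11
lane 11: grp=2 (11/4), tig=3 (11%4)
i=3: r=2+8=10, c=3*2+1=7
row: 11 vs 10

buggy=11 correct=10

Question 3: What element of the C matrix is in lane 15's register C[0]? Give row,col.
L=15→G=15>>2=3, T=15&3=3
[0]→row 3+0=3  col 3·2+0=6

3,6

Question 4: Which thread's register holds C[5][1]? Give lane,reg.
r=5⇒gr=5,Rb=0  c=1⇒th=0,odd=1
L=5*4+0=20  i=0*2+1=1

20,1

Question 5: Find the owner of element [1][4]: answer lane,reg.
r=1->g=1,rb=0  c=4->t=2,b0=0
L=1*4+2=6  i=0*2+0=0

6,0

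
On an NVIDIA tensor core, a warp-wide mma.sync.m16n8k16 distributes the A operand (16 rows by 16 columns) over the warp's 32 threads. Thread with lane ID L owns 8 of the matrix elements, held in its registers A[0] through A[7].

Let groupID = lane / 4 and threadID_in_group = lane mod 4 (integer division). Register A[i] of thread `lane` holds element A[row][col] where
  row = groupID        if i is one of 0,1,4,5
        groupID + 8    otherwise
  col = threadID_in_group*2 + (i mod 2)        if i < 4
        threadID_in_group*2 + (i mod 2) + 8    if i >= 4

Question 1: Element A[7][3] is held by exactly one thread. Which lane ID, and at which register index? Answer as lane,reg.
29,1

r=7⇒gr=7,Rb=0  c=3⇒Cb=0,th=1,odd=1
L=7*4+1=29  i=0*4+0*2+1=1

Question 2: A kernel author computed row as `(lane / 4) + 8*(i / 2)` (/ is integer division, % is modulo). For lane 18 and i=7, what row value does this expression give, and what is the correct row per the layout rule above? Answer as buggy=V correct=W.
buggy=28 correct=12

`(lane / 4) + 8*(i / 2)`[18,7]⇒28
L=18⇒gr=18>>2=4, th=18&3=2
[7]⇒row 4+8=12  col 2·2+1+8=13
row: 28 vs 12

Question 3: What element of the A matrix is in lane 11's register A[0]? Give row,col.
2,6

lane 11: gr=2 (11/4), th=3 (11%4)
i=0: r=2+0=2, c=3*2+0+0=6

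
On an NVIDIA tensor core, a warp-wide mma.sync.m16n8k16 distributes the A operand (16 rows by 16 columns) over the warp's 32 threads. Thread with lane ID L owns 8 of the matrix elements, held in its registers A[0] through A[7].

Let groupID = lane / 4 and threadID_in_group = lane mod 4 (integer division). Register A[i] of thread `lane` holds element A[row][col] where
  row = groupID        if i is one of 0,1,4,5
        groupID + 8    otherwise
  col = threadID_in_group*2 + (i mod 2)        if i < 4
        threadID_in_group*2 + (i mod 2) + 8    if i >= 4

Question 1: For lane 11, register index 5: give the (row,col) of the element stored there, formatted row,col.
2,15

lane 11: gid=2 (11/4), tid=3 (11%4)
i=5: r=2+0=2, c=3*2+1+8=15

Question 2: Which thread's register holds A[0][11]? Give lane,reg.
r=0→G=0,rhi=0  c=11→chi=1,T=1,p=1
L=0*4+1=1  i=1*4+0*2+1=5

1,5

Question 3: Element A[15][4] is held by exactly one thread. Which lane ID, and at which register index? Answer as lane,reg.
30,2

r=15→G=7,rhi=1  c=4→chi=0,T=2,p=0
L=7*4+2=30  i=0*4+1*2+0=2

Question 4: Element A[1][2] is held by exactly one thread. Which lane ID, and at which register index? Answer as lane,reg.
r=1->g=1,rb=0  c=2->cb=0,t=1,b0=0
L=1*4+1=5  i=0*4+0*2+0=0

5,0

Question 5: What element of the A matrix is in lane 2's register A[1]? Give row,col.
L=2→G=2>>2=0, T=2&3=2
[1]→row 0+0=0  col 2·2+1+0=5

0,5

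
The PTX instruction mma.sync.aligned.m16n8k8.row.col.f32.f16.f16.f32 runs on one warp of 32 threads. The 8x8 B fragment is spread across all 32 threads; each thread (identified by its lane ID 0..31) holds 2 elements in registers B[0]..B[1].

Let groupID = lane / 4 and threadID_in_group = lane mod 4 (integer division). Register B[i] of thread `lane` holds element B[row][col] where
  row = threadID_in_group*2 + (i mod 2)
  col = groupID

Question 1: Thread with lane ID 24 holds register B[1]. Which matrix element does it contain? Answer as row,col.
24: gid=6,tid=0
[1] (0*2+1,6) = (1,6)

1,6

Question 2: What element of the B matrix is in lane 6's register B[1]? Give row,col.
lane 6⇒6/4=1, 6 mod 4=2
i=1  r:2·2+1⇒5  c:1

5,1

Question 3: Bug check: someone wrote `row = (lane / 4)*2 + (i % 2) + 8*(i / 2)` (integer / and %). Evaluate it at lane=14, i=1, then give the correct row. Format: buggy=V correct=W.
`(lane / 4)*2 + (i % 2) + 8*(i / 2)`[14,1]=>7
lane 14=>14/4=3, 14 mod 4=2
i=1  r:2·2+1=>5  c:3
row: 7 vs 5

buggy=7 correct=5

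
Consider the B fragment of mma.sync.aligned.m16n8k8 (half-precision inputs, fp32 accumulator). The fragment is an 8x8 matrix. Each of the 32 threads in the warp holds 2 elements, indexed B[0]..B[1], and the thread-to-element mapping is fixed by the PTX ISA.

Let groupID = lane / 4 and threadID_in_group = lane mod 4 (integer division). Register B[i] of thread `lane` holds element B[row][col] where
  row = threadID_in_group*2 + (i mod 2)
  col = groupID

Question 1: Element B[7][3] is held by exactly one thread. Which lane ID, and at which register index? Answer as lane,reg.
c=3->g=3  r=7->t=3,b0=1
L=3*4+3=15  i=1=1

15,1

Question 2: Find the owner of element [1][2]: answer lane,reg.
c: 2->gid=2  r: 1->tid=0,i&1=1
L=2*4+0=8  i=1=1

8,1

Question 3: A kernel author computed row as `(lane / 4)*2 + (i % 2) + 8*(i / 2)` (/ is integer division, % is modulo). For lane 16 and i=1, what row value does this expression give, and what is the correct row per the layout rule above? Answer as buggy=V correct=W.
buggy=9 correct=1

`(lane / 4)*2 + (i % 2) + 8*(i / 2)`[16,1]⇒9
L=16⇒gr=16>>2=4, th=16&3=0
[1]⇒row 0·2+1=1  col gr=4
row: 9 vs 1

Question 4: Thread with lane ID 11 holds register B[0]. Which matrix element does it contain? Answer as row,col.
6,2

11: g=2,t=3
[0] (3*2+0,2) = (6,2)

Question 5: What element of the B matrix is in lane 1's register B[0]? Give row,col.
2,0

1: gid=0,tid=1
[0] (1*2+0,0) = (2,0)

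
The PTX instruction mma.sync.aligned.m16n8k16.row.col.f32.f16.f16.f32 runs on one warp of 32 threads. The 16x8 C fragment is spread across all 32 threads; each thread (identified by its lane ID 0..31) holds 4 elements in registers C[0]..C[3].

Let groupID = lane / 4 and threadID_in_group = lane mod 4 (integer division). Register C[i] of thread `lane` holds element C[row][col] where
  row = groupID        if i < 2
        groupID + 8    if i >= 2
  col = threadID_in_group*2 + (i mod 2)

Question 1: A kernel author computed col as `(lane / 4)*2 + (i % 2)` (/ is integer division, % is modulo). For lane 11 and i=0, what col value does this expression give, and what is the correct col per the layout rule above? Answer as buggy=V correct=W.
buggy=4 correct=6

`(lane / 4)*2 + (i % 2)`[11,0]=>4
lane 11: grp=2 (11/4), tig=3 (11%4)
i=0: r=2+0=2, c=3*2+0=6
col: 4 vs 6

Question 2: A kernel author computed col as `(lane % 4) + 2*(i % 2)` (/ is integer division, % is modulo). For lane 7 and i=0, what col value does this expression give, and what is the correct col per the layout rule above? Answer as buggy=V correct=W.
buggy=3 correct=6

`(lane % 4) + 2*(i % 2)`[7,0]=>3
lane 7=>7/4=1, 7 mod 4=3
i=0  r:1+0=>1  c:2·3+0=>6
col: 3 vs 6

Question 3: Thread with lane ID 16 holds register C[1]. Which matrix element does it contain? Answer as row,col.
4,1

lane 16: gid=4 (16/4), tid=0 (16%4)
i=1: r=4+0=4, c=0*2+1=1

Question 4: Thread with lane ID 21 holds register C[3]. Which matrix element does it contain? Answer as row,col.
L=21->gid=21>>2=5, tid=21&3=1
[3]->row 5+8=13  col 1·2+1=3

13,3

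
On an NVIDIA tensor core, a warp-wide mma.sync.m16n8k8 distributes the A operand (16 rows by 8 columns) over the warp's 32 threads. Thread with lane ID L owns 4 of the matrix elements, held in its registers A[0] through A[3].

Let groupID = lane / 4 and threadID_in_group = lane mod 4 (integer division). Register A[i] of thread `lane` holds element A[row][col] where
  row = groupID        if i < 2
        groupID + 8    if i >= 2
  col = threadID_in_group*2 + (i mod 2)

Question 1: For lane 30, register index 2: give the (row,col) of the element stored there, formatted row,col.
15,4

30: g=7,t=2
[2] (7+8,2*2+0) = (15,4)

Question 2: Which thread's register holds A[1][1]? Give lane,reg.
4,1

r=1->g=1,rb=0  c=1->t=0,b0=1
L=1*4+0=4  i=0*2+1=1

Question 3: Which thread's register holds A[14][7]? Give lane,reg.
27,3

r=14→G=6,rhi=1  c=7→T=3,p=1
L=6*4+3=27  i=1*2+1=3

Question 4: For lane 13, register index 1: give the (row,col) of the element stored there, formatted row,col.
3,3

13: gr=3,th=1
[1] (3+0,1*2+1) = (3,3)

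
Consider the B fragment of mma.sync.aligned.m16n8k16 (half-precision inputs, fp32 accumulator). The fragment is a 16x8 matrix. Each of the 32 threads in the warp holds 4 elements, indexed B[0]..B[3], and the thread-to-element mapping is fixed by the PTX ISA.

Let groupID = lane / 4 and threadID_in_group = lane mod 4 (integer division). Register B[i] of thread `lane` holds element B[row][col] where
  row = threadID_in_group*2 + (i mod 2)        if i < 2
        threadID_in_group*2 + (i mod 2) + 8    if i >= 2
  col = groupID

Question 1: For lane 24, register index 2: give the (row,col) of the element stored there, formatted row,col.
8,6

24: gr=6,th=0
[2] (0*2+0+8,6) = (8,6)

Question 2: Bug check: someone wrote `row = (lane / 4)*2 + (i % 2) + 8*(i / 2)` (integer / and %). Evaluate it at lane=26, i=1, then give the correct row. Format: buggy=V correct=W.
`(lane / 4)*2 + (i % 2) + 8*(i / 2)`[26,1]=>13
26: grp=6,tig=2
[1] (2*2+1+0,6) = (5,6)
row: 13 vs 5

buggy=13 correct=5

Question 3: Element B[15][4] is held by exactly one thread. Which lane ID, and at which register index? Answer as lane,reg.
19,3

c=4->g=4  r=15->rb=1,t=3,b0=1
L=4*4+3=19  i=1*2+1=3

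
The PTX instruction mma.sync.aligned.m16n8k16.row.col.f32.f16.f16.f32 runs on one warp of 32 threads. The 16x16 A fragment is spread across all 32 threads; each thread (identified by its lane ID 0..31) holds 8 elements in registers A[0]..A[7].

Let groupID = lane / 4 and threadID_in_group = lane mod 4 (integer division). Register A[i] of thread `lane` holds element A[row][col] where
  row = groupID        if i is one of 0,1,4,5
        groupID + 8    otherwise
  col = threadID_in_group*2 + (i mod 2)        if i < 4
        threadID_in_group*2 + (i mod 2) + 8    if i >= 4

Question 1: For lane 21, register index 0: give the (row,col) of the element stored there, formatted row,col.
21: g=5,t=1
[0] (5+0,1*2+0+0) = (5,2)

5,2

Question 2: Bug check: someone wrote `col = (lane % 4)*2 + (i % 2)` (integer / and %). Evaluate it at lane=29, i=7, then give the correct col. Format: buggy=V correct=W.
`(lane % 4)*2 + (i % 2)`[29,7]⇒3
lane 29⇒29/4=7, 29 mod 4=1
i=7  r:7+8⇒15  c:2·1+1+8⇒11
col: 3 vs 11

buggy=3 correct=11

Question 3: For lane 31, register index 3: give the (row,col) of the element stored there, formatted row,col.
lane 31⇒31/4=7, 31 mod 4=3
i=3  r:7+8⇒15  c:2·3+1+0⇒7

15,7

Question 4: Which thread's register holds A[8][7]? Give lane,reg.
3,3

r=8→G=0,rhi=1  c=7→chi=0,T=3,p=1
L=0*4+3=3  i=0*4+1*2+1=3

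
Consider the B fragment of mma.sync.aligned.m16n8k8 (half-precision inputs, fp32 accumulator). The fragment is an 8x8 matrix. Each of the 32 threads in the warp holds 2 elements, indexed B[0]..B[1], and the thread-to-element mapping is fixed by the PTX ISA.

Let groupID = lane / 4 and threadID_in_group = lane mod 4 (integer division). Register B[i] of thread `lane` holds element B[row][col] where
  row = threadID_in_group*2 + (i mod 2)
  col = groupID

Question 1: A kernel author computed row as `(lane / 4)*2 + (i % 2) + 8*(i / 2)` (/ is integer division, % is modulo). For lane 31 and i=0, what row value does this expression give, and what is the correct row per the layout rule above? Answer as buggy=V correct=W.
`(lane / 4)*2 + (i % 2) + 8*(i / 2)`[31,0]⇒14
lane 31: gr=7 (31/4), th=3 (31%4)
i=0: r=3*2+0=6, c=gr=7
row: 14 vs 6

buggy=14 correct=6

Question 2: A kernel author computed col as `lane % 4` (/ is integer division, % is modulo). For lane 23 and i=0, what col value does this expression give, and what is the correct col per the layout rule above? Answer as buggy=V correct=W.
buggy=3 correct=5

`lane % 4`[23,0]=>3
23: grp=5,tig=3
[0] (3*2+0,5) = (6,5)
col: 3 vs 5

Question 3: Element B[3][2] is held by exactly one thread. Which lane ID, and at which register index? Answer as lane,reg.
c:2=>grp=2  r:3=>tig=1,lo=1
L=2*4+1=9  i=1=1

9,1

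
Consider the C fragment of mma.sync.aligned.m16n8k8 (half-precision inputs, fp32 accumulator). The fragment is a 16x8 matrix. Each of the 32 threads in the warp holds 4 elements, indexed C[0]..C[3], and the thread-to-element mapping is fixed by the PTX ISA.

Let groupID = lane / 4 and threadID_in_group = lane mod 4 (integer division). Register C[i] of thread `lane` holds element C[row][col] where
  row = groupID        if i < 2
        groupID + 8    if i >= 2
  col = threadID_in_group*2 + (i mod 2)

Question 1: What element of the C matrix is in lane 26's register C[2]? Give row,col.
lane 26->26/4=6, 26 mod 4=2
i=2  r:6+8->14  c:2·2+0->4

14,4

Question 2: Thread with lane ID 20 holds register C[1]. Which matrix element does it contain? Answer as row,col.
lane 20=>20/4=5, 20 mod 4=0
i=1  r:5+0=>5  c:2·0+1=>1

5,1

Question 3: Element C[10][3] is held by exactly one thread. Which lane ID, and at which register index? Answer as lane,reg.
9,3

r=10→G=2,rhi=1  c=3→T=1,p=1
L=2*4+1=9  i=1*2+1=3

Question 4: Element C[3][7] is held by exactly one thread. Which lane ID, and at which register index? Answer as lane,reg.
15,1

r=3->g=3,rb=0  c=7->t=3,b0=1
L=3*4+3=15  i=0*2+1=1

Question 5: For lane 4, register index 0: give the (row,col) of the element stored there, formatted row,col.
4: grp=1,tig=0
[0] (1+0,0*2+0) = (1,0)

1,0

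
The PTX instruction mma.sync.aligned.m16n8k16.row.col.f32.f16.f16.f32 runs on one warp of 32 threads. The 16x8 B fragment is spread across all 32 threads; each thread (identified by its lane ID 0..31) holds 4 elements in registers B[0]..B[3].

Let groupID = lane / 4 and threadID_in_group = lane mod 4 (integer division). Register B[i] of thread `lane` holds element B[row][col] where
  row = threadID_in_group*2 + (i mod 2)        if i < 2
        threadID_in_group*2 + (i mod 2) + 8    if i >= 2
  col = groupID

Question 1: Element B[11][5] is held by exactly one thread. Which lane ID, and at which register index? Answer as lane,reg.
c=5→G=5  r=11→rhi=1,T=1,p=1
L=5*4+1=21  i=1*2+1=3

21,3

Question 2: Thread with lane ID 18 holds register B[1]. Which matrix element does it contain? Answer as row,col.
5,4

lane 18: gr=4 (18/4), th=2 (18%4)
i=1: r=2*2+1+0=5, c=gr=4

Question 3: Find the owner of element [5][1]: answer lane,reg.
c=1→G=1  r=5→rhi=0,T=2,p=1
L=1*4+2=6  i=0*2+1=1

6,1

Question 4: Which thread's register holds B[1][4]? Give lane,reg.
c=4→G=4  r=1→rhi=0,T=0,p=1
L=4*4+0=16  i=0*2+1=1

16,1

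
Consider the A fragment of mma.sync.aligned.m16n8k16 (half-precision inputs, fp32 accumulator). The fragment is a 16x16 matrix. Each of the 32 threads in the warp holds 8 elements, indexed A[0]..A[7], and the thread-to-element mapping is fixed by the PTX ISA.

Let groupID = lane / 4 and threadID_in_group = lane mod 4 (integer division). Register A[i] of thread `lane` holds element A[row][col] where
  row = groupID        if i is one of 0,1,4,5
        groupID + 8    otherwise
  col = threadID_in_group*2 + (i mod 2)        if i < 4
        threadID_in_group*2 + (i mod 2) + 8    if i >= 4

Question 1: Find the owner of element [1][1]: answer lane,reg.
4,1

r=1->g=1,rb=0  c=1->cb=0,t=0,b0=1
L=1*4+0=4  i=0*4+0*2+1=1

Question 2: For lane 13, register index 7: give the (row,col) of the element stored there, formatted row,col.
lane 13⇒13/4=3, 13 mod 4=1
i=7  r:3+8⇒11  c:2·1+1+8⇒11

11,11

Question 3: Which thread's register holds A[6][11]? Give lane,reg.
r:6=>grp=6,rB=0  c:11=>cB=1,tig=1,lo=1
L=6*4+1=25  i=1*4+0*2+1=5

25,5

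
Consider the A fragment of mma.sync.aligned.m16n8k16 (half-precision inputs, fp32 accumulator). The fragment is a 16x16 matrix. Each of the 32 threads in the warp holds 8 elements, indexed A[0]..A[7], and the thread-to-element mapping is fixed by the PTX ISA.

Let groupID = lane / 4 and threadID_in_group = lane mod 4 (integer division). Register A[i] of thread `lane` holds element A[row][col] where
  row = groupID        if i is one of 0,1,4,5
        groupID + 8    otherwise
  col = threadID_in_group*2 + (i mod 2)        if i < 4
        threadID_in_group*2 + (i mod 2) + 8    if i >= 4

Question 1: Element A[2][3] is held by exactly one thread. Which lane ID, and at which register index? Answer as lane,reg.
9,1

r:2=>grp=2,rB=0  c:3=>cB=0,tig=1,lo=1
L=2*4+1=9  i=0*4+0*2+1=1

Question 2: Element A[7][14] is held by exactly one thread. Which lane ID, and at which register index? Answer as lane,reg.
31,4

r:7=>grp=7,rB=0  c:14=>cB=1,tig=3,lo=0
L=7*4+3=31  i=1*4+0*2+0=4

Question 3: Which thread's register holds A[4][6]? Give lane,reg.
r: 4->gid=4,r8=0  c: 6->c8=0,tid=3,i&1=0
L=4*4+3=19  i=0*4+0*2+0=0

19,0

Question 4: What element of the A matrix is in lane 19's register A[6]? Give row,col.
12,14

L=19->gid=19>>2=4, tid=19&3=3
[6]->row 4+8=12  col 3·2+0+8=14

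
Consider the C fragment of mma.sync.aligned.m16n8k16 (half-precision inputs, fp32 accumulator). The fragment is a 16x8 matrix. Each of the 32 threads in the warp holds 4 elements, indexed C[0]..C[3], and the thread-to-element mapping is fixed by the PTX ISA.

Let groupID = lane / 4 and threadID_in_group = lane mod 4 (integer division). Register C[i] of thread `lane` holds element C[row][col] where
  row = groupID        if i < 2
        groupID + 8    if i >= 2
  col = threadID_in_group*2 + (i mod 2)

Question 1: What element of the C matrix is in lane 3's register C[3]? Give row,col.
8,7

lane 3=>3/4=0, 3 mod 4=3
i=3  r:0+8=>8  c:2·3+1=>7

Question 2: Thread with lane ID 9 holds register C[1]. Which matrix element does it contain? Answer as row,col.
2,3

lane 9: G=2 (9/4), T=1 (9%4)
i=1: r=2+0=2, c=1*2+1=3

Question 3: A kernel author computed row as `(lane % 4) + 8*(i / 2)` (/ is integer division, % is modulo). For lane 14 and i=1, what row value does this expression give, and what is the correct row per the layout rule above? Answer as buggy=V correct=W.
`(lane % 4) + 8*(i / 2)`[14,1]->2
lane 14->14/4=3, 14 mod 4=2
i=1  r:3+0->3  c:2·2+1->5
row: 2 vs 3

buggy=2 correct=3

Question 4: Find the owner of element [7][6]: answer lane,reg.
r:7=>grp=7,rB=0  c:6=>tig=3,lo=0
L=7*4+3=31  i=0*2+0=0

31,0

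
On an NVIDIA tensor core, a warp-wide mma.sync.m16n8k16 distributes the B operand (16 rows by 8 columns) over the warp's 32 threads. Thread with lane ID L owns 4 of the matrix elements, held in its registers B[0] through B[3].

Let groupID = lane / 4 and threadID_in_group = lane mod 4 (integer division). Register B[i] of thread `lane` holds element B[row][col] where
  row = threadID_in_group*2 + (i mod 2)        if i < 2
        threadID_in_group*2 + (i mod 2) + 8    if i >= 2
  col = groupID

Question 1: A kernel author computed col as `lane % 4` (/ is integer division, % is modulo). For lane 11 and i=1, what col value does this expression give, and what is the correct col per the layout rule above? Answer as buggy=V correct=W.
`lane % 4`[11,1]->3
lane 11: g=2 (11/4), t=3 (11%4)
i=1: r=3*2+1+0=7, c=g=2
col: 3 vs 2

buggy=3 correct=2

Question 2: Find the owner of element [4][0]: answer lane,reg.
c: 0->gid=0  r: 4->r8=0,tid=2,i&1=0
L=0*4+2=2  i=0*2+0=0

2,0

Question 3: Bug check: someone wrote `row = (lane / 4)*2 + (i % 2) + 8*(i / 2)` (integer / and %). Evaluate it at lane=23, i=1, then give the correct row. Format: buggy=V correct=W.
buggy=11 correct=7

`(lane / 4)*2 + (i % 2) + 8*(i / 2)`[23,1]->11
L=23->g=23>>2=5, t=23&3=3
[1]->row 3·2+1+0=7  col g=5
row: 11 vs 7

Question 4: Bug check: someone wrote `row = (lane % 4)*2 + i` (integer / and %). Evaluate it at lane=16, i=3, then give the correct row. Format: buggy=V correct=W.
`(lane % 4)*2 + i`[16,3]->3
lane 16->16/4=4, 16 mod 4=0
i=3  r:2·0+1+8->9  c:4
row: 3 vs 9

buggy=3 correct=9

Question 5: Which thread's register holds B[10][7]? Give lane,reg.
29,2

c:7=>grp=7  r:10=>rB=1,tig=1,lo=0
L=7*4+1=29  i=1*2+0=2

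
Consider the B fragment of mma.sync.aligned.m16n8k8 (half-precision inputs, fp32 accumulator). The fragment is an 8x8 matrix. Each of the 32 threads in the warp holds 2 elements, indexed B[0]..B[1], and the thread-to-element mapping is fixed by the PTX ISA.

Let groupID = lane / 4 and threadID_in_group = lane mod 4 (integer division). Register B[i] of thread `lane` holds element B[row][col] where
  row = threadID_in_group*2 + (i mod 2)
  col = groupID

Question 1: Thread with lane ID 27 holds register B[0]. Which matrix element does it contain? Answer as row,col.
L=27→G=27>>2=6, T=27&3=3
[0]→row 3·2+0=6  col G=6

6,6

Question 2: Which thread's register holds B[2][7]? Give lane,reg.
c=7⇒gr=7  r=2⇒th=1,odd=0
L=7*4+1=29  i=0=0

29,0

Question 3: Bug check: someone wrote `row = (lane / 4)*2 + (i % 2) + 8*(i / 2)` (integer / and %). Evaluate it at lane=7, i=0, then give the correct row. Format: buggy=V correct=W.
`(lane / 4)*2 + (i % 2) + 8*(i / 2)`[7,0]->2
7: g=1,t=3
[0] (3*2+0,1) = (6,1)
row: 2 vs 6

buggy=2 correct=6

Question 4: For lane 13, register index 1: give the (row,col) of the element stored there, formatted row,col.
3,3

13: grp=3,tig=1
[1] (1*2+1,3) = (3,3)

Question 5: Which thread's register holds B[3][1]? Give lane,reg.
c:1=>grp=1  r:3=>tig=1,lo=1
L=1*4+1=5  i=1=1

5,1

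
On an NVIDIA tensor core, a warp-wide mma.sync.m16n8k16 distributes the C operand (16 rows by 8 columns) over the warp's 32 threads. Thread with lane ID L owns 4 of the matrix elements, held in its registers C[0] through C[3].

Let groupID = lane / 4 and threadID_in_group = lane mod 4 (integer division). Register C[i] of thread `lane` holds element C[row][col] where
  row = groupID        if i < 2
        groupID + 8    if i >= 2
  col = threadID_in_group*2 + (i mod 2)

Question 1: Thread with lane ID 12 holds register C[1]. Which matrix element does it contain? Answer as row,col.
3,1

L=12->gid=12>>2=3, tid=12&3=0
[1]->row 3+0=3  col 0·2+1=1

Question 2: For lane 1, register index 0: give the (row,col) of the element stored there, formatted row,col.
0,2

lane 1: G=0 (1/4), T=1 (1%4)
i=0: r=0+0=0, c=1*2+0=2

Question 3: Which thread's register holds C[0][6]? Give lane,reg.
r=0->g=0,rb=0  c=6->t=3,b0=0
L=0*4+3=3  i=0*2+0=0

3,0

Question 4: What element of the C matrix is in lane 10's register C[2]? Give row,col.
lane 10: grp=2 (10/4), tig=2 (10%4)
i=2: r=2+8=10, c=2*2+0=4

10,4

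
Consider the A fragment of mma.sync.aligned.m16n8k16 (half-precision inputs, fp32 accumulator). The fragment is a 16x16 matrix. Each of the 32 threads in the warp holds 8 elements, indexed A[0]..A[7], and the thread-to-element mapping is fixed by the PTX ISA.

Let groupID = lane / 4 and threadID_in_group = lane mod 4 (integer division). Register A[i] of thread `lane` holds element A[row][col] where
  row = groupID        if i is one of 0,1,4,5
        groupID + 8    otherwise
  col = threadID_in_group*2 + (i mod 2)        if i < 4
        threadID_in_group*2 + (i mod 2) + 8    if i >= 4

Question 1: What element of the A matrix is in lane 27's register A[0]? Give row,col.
6,6

27: g=6,t=3
[0] (6+0,3*2+0+0) = (6,6)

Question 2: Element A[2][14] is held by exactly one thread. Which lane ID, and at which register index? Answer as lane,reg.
11,4

r=2⇒gr=2,Rb=0  c=14⇒Cb=1,th=3,odd=0
L=2*4+3=11  i=1*4+0*2+0=4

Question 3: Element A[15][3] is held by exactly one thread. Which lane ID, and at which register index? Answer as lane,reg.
29,3

r: 15->gid=7,r8=1  c: 3->c8=0,tid=1,i&1=1
L=7*4+1=29  i=0*4+1*2+1=3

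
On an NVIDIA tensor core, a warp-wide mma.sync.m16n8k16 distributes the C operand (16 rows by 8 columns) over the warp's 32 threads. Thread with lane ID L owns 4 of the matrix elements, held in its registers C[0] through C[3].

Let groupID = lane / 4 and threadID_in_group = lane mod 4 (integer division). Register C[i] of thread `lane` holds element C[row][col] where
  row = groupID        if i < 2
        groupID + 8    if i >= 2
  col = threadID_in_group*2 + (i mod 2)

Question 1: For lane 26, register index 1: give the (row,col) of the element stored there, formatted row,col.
lane 26: grp=6 (26/4), tig=2 (26%4)
i=1: r=6+0=6, c=2*2+1=5

6,5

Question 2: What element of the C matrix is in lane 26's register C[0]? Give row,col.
6,4

lane 26: gid=6 (26/4), tid=2 (26%4)
i=0: r=6+0=6, c=2*2+0=4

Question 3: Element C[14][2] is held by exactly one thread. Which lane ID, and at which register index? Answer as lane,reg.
25,2

r: 14->gid=6,r8=1  c: 2->tid=1,i&1=0
L=6*4+1=25  i=1*2+0=2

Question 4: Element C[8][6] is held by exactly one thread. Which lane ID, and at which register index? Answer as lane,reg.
3,2

r=8⇒gr=0,Rb=1  c=6⇒th=3,odd=0
L=0*4+3=3  i=1*2+0=2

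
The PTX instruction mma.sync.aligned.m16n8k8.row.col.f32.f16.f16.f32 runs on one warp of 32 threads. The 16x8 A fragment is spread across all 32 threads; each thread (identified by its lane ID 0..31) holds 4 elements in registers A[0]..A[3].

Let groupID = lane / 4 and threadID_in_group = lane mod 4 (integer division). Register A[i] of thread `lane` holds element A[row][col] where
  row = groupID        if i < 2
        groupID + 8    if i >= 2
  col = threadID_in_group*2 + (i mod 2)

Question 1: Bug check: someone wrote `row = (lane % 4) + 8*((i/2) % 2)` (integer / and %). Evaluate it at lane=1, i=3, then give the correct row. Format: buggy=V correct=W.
`(lane % 4) + 8*((i/2) % 2)`[1,3]⇒9
lane 1: gr=0 (1/4), th=1 (1%4)
i=3: r=0+8=8, c=1*2+1=3
row: 9 vs 8

buggy=9 correct=8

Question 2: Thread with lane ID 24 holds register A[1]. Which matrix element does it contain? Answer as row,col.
lane 24: G=6 (24/4), T=0 (24%4)
i=1: r=6+0=6, c=0*2+1=1

6,1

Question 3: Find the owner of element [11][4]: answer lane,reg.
14,2

r=11→G=3,rhi=1  c=4→T=2,p=0
L=3*4+2=14  i=1*2+0=2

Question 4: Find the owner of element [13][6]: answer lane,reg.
23,2

r=13→G=5,rhi=1  c=6→T=3,p=0
L=5*4+3=23  i=1*2+0=2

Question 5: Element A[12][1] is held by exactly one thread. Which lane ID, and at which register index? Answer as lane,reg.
16,3

r=12->g=4,rb=1  c=1->t=0,b0=1
L=4*4+0=16  i=1*2+1=3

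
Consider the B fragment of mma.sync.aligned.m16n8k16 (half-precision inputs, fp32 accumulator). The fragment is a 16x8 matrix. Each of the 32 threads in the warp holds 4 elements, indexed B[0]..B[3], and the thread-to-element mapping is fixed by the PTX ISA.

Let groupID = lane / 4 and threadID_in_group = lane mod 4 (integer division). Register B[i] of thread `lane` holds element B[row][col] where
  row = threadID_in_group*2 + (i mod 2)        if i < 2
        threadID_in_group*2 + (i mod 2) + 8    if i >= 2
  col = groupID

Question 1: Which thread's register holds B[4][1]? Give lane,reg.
c=1→G=1  r=4→rhi=0,T=2,p=0
L=1*4+2=6  i=0*2+0=0

6,0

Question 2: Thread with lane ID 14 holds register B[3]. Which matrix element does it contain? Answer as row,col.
lane 14->14/4=3, 14 mod 4=2
i=3  r:2·2+1+8->13  c:3

13,3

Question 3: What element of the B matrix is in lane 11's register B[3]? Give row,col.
15,2

lane 11->11/4=2, 11 mod 4=3
i=3  r:2·3+1+8->15  c:2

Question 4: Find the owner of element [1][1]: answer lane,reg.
4,1

c=1→G=1  r=1→rhi=0,T=0,p=1
L=1*4+0=4  i=0*2+1=1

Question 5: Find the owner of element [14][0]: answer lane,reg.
3,2

c=0→G=0  r=14→rhi=1,T=3,p=0
L=0*4+3=3  i=1*2+0=2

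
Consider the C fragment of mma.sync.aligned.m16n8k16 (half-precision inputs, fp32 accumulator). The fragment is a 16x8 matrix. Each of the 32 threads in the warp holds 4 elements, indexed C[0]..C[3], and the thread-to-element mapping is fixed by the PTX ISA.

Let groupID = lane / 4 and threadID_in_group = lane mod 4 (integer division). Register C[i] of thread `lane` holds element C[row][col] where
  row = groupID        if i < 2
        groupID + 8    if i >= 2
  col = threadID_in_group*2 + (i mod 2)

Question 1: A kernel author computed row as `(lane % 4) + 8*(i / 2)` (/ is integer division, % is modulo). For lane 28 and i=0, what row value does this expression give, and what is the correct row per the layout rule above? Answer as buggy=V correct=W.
`(lane % 4) + 8*(i / 2)`[28,0]->0
L=28->gid=28>>2=7, tid=28&3=0
[0]->row 7+0=7  col 0·2+0=0
row: 0 vs 7

buggy=0 correct=7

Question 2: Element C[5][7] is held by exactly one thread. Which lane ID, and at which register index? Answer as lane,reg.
23,1

r:5=>grp=5,rB=0  c:7=>tig=3,lo=1
L=5*4+3=23  i=0*2+1=1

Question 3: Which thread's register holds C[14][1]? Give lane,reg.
r=14→G=6,rhi=1  c=1→T=0,p=1
L=6*4+0=24  i=1*2+1=3

24,3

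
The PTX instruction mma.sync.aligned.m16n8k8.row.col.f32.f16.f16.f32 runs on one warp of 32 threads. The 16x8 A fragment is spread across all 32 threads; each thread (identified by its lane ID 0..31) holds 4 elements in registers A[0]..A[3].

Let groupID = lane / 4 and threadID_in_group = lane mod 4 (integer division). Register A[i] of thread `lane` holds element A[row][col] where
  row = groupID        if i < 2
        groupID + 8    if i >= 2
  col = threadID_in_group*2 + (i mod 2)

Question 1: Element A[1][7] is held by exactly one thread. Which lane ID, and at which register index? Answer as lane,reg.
r:1=>grp=1,rB=0  c:7=>tig=3,lo=1
L=1*4+3=7  i=0*2+1=1

7,1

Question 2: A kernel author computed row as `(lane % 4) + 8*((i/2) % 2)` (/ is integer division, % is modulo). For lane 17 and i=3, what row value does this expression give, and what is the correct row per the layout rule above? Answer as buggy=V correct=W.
`(lane % 4) + 8*((i/2) % 2)`[17,3]=>9
L=17=>grp=17>>2=4, tig=17&3=1
[3]=>row 4+8=12  col 1·2+1=3
row: 9 vs 12

buggy=9 correct=12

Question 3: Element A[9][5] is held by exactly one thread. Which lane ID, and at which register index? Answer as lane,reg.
6,3

r:9=>grp=1,rB=1  c:5=>tig=2,lo=1
L=1*4+2=6  i=1*2+1=3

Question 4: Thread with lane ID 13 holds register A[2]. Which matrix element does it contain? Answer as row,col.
11,2

L=13=>grp=13>>2=3, tig=13&3=1
[2]=>row 3+8=11  col 1·2+0=2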